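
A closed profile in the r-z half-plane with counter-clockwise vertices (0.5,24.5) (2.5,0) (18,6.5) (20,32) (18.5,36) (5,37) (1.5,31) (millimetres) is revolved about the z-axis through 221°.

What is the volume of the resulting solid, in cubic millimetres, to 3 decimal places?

Volume = 22224.013 mm³

Profile (r,z), 7 vertices: (0.5,24.5) (2.5,0) (18,6.5) (20,32) (18.5,36) (5,37) (1.5,31)
edge 0: (0.5,24.5)→(2.5,0)  cross = 0.5·0 − 2.5·24.5 = -61.2500; (r_i+r_j)·cross = 3·-61.2500 = -183.7500
edge 1: (2.5,0)→(18,6.5)  cross = 2.5·6.5 − 18·0 = 16.2500; (r_i+r_j)·cross = 20.5·16.2500 = 333.1250
edge 2: (18,6.5)→(20,32)  cross = 18·32 − 20·6.5 = 446.0000; (r_i+r_j)·cross = 38·446.0000 = 16948.0000
edge 3: (20,32)→(18.5,36)  cross = 20·36 − 18.5·32 = 128.0000; (r_i+r_j)·cross = 38.5·128.0000 = 4928.0000
edge 4: (18.5,36)→(5,37)  cross = 18.5·37 − 5·36 = 504.5000; (r_i+r_j)·cross = 23.5·504.5000 = 11855.7500
edge 5: (5,37)→(1.5,31)  cross = 5·31 − 1.5·37 = 99.5000; (r_i+r_j)·cross = 6.5·99.5000 = 646.7500
edge 6: (1.5,31)→(0.5,24.5)  cross = 1.5·24.5 − 0.5·31 = 21.2500; (r_i+r_j)·cross = 2·21.2500 = 42.5000
Σcross = 1154.2500 → A = |Σcross|/2 = 577.1250 mm²
Σ(r_i+r_j)·cross = 34570.3750 → first moment M = |Σ|/6 = 5761.7292
R_c = M/A = 5761.7292/577.1250 = 9.9835 mm
θ = 221° = 3.857178 rad
V = θ·R_c·A = 3.857178·9.9835·577.1250 = 22224.013 mm³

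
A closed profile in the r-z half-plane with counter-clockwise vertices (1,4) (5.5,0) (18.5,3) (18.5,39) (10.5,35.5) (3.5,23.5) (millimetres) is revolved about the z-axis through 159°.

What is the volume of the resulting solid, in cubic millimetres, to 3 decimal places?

Volume = 15604.007 mm³

Profile (r,z), 6 vertices: (1,4) (5.5,0) (18.5,3) (18.5,39) (10.5,35.5) (3.5,23.5)
edge 0: (1,4)→(5.5,0)  cross = 1·0 − 5.5·4 = -22.0000; (r_i+r_j)·cross = 6.5·-22.0000 = -143.0000
edge 1: (5.5,0)→(18.5,3)  cross = 5.5·3 − 18.5·0 = 16.5000; (r_i+r_j)·cross = 24·16.5000 = 396.0000
edge 2: (18.5,3)→(18.5,39)  cross = 18.5·39 − 18.5·3 = 666.0000; (r_i+r_j)·cross = 37·666.0000 = 24642.0000
edge 3: (18.5,39)→(10.5,35.5)  cross = 18.5·35.5 − 10.5·39 = 247.2500; (r_i+r_j)·cross = 29·247.2500 = 7170.2500
edge 4: (10.5,35.5)→(3.5,23.5)  cross = 10.5·23.5 − 3.5·35.5 = 122.5000; (r_i+r_j)·cross = 14·122.5000 = 1715.0000
edge 5: (3.5,23.5)→(1,4)  cross = 3.5·4 − 1·23.5 = -9.5000; (r_i+r_j)·cross = 4.5·-9.5000 = -42.7500
Σcross = 1020.7500 → A = |Σcross|/2 = 510.3750 mm²
Σ(r_i+r_j)·cross = 33737.5000 → first moment M = |Σ|/6 = 5622.9167
R_c = M/A = 5622.9167/510.3750 = 11.0172 mm
θ = 159° = 2.775074 rad
V = θ·R_c·A = 2.775074·11.0172·510.3750 = 15604.007 mm³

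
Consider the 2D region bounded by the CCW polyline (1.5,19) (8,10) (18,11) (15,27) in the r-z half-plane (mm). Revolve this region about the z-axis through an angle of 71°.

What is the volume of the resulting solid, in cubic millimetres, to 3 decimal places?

Profile (r,z), 4 vertices: (1.5,19) (8,10) (18,11) (15,27)
edge 0: (1.5,19)→(8,10)  cross = 1.5·10 − 8·19 = -137.0000; (r_i+r_j)·cross = 9.5·-137.0000 = -1301.5000
edge 1: (8,10)→(18,11)  cross = 8·11 − 18·10 = -92.0000; (r_i+r_j)·cross = 26·-92.0000 = -2392.0000
edge 2: (18,11)→(15,27)  cross = 18·27 − 15·11 = 321.0000; (r_i+r_j)·cross = 33·321.0000 = 10593.0000
edge 3: (15,27)→(1.5,19)  cross = 15·19 − 1.5·27 = 244.5000; (r_i+r_j)·cross = 16.5·244.5000 = 4034.2500
Σcross = 336.5000 → A = |Σcross|/2 = 168.2500 mm²
Σ(r_i+r_j)·cross = 10933.7500 → first moment M = |Σ|/6 = 1822.2917
R_c = M/A = 1822.2917/168.2500 = 10.8309 mm
θ = 71° = 1.239184 rad
V = θ·R_c·A = 1.239184·10.8309·168.2500 = 2258.154 mm³

Volume = 2258.154 mm³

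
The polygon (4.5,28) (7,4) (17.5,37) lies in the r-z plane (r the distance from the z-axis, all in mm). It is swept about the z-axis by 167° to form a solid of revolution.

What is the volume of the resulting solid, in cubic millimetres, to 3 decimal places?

Volume = 4712.341 mm³

Profile (r,z), 3 vertices: (4.5,28) (7,4) (17.5,37)
edge 0: (4.5,28)→(7,4)  cross = 4.5·4 − 7·28 = -178.0000; (r_i+r_j)·cross = 11.5·-178.0000 = -2047.0000
edge 1: (7,4)→(17.5,37)  cross = 7·37 − 17.5·4 = 189.0000; (r_i+r_j)·cross = 24.5·189.0000 = 4630.5000
edge 2: (17.5,37)→(4.5,28)  cross = 17.5·28 − 4.5·37 = 323.5000; (r_i+r_j)·cross = 22·323.5000 = 7117.0000
Σcross = 334.5000 → A = |Σcross|/2 = 167.2500 mm²
Σ(r_i+r_j)·cross = 9700.5000 → first moment M = |Σ|/6 = 1616.7500
R_c = M/A = 1616.7500/167.2500 = 9.6667 mm
θ = 167° = 2.914700 rad
V = θ·R_c·A = 2.914700·9.6667·167.2500 = 4712.341 mm³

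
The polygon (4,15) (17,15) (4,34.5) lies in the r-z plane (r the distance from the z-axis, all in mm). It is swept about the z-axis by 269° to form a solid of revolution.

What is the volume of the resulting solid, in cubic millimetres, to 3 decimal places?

Volume = 4959.026 mm³

Profile (r,z), 3 vertices: (4,15) (17,15) (4,34.5)
edge 0: (4,15)→(17,15)  cross = 4·15 − 17·15 = -195.0000; (r_i+r_j)·cross = 21·-195.0000 = -4095.0000
edge 1: (17,15)→(4,34.5)  cross = 17·34.5 − 4·15 = 526.5000; (r_i+r_j)·cross = 21·526.5000 = 11056.5000
edge 2: (4,34.5)→(4,15)  cross = 4·15 − 4·34.5 = -78.0000; (r_i+r_j)·cross = 8·-78.0000 = -624.0000
Σcross = 253.5000 → A = |Σcross|/2 = 126.7500 mm²
Σ(r_i+r_j)·cross = 6337.5000 → first moment M = |Σ|/6 = 1056.2500
R_c = M/A = 1056.2500/126.7500 = 8.3333 mm
θ = 269° = 4.694936 rad
V = θ·R_c·A = 4.694936·8.3333·126.7500 = 4959.026 mm³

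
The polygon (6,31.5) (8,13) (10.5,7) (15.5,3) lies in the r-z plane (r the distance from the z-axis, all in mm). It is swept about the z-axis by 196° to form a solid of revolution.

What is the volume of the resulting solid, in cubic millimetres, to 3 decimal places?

Volume = 2384.971 mm³

Profile (r,z), 4 vertices: (6,31.5) (8,13) (10.5,7) (15.5,3)
edge 0: (6,31.5)→(8,13)  cross = 6·13 − 8·31.5 = -174.0000; (r_i+r_j)·cross = 14·-174.0000 = -2436.0000
edge 1: (8,13)→(10.5,7)  cross = 8·7 − 10.5·13 = -80.5000; (r_i+r_j)·cross = 18.5·-80.5000 = -1489.2500
edge 2: (10.5,7)→(15.5,3)  cross = 10.5·3 − 15.5·7 = -77.0000; (r_i+r_j)·cross = 26·-77.0000 = -2002.0000
edge 3: (15.5,3)→(6,31.5)  cross = 15.5·31.5 − 6·3 = 470.2500; (r_i+r_j)·cross = 21.5·470.2500 = 10110.3750
Σcross = 138.7500 → A = |Σcross|/2 = 69.3750 mm²
Σ(r_i+r_j)·cross = 4183.1250 → first moment M = |Σ|/6 = 697.1875
R_c = M/A = 697.1875/69.3750 = 10.0495 mm
θ = 196° = 3.420845 rad
V = θ·R_c·A = 3.420845·10.0495·69.3750 = 2384.971 mm³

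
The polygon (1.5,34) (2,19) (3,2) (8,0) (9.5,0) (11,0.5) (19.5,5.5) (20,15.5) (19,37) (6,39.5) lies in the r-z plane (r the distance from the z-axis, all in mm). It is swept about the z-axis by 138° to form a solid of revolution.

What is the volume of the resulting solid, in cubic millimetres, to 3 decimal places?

Volume = 16190.503 mm³

Profile (r,z), 10 vertices: (1.5,34) (2,19) (3,2) (8,0) (9.5,0) (11,0.5) (19.5,5.5) (20,15.5) (19,37) (6,39.5)
edge 0: (1.5,34)→(2,19)  cross = 1.5·19 − 2·34 = -39.5000; (r_i+r_j)·cross = 3.5·-39.5000 = -138.2500
edge 1: (2,19)→(3,2)  cross = 2·2 − 3·19 = -53.0000; (r_i+r_j)·cross = 5·-53.0000 = -265.0000
edge 2: (3,2)→(8,0)  cross = 3·0 − 8·2 = -16.0000; (r_i+r_j)·cross = 11·-16.0000 = -176.0000
edge 3: (8,0)→(9.5,0)  cross = 8·0 − 9.5·0 = 0.0000; (r_i+r_j)·cross = 17.5·0.0000 = 0.0000
edge 4: (9.5,0)→(11,0.5)  cross = 9.5·0.5 − 11·0 = 4.7500; (r_i+r_j)·cross = 20.5·4.7500 = 97.3750
edge 5: (11,0.5)→(19.5,5.5)  cross = 11·5.5 − 19.5·0.5 = 50.7500; (r_i+r_j)·cross = 30.5·50.7500 = 1547.8750
edge 6: (19.5,5.5)→(20,15.5)  cross = 19.5·15.5 − 20·5.5 = 192.2500; (r_i+r_j)·cross = 39.5·192.2500 = 7593.8750
edge 7: (20,15.5)→(19,37)  cross = 20·37 − 19·15.5 = 445.5000; (r_i+r_j)·cross = 39·445.5000 = 17374.5000
edge 8: (19,37)→(6,39.5)  cross = 19·39.5 − 6·37 = 528.5000; (r_i+r_j)·cross = 25·528.5000 = 13212.5000
edge 9: (6,39.5)→(1.5,34)  cross = 6·34 − 1.5·39.5 = 144.7500; (r_i+r_j)·cross = 7.5·144.7500 = 1085.6250
Σcross = 1258.0000 → A = |Σcross|/2 = 629.0000 mm²
Σ(r_i+r_j)·cross = 40332.5000 → first moment M = |Σ|/6 = 6722.0833
R_c = M/A = 6722.0833/629.0000 = 10.6869 mm
θ = 138° = 2.408554 rad
V = θ·R_c·A = 2.408554·10.6869·629.0000 = 16190.503 mm³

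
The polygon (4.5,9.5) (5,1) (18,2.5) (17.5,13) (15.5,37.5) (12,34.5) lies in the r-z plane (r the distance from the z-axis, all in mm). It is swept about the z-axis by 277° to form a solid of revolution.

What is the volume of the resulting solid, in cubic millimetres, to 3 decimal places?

Volume = 18432.271 mm³

Profile (r,z), 6 vertices: (4.5,9.5) (5,1) (18,2.5) (17.5,13) (15.5,37.5) (12,34.5)
edge 0: (4.5,9.5)→(5,1)  cross = 4.5·1 − 5·9.5 = -43.0000; (r_i+r_j)·cross = 9.5·-43.0000 = -408.5000
edge 1: (5,1)→(18,2.5)  cross = 5·2.5 − 18·1 = -5.5000; (r_i+r_j)·cross = 23·-5.5000 = -126.5000
edge 2: (18,2.5)→(17.5,13)  cross = 18·13 − 17.5·2.5 = 190.2500; (r_i+r_j)·cross = 35.5·190.2500 = 6753.8750
edge 3: (17.5,13)→(15.5,37.5)  cross = 17.5·37.5 − 15.5·13 = 454.7500; (r_i+r_j)·cross = 33·454.7500 = 15006.7500
edge 4: (15.5,37.5)→(12,34.5)  cross = 15.5·34.5 − 12·37.5 = 84.7500; (r_i+r_j)·cross = 27.5·84.7500 = 2330.6250
edge 5: (12,34.5)→(4.5,9.5)  cross = 12·9.5 − 4.5·34.5 = -41.2500; (r_i+r_j)·cross = 16.5·-41.2500 = -680.6250
Σcross = 640.0000 → A = |Σcross|/2 = 320.0000 mm²
Σ(r_i+r_j)·cross = 22875.6250 → first moment M = |Σ|/6 = 3812.6042
R_c = M/A = 3812.6042/320.0000 = 11.9144 mm
θ = 277° = 4.834562 rad
V = θ·R_c·A = 4.834562·11.9144·320.0000 = 18432.271 mm³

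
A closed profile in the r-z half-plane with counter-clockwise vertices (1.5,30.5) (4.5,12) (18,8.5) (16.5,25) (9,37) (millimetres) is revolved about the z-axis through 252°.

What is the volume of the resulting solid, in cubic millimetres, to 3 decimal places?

Profile (r,z), 5 vertices: (1.5,30.5) (4.5,12) (18,8.5) (16.5,25) (9,37)
edge 0: (1.5,30.5)→(4.5,12)  cross = 1.5·12 − 4.5·30.5 = -119.2500; (r_i+r_j)·cross = 6·-119.2500 = -715.5000
edge 1: (4.5,12)→(18,8.5)  cross = 4.5·8.5 − 18·12 = -177.7500; (r_i+r_j)·cross = 22.5·-177.7500 = -3999.3750
edge 2: (18,8.5)→(16.5,25)  cross = 18·25 − 16.5·8.5 = 309.7500; (r_i+r_j)·cross = 34.5·309.7500 = 10686.3750
edge 3: (16.5,25)→(9,37)  cross = 16.5·37 − 9·25 = 385.5000; (r_i+r_j)·cross = 25.5·385.5000 = 9830.2500
edge 4: (9,37)→(1.5,30.5)  cross = 9·30.5 − 1.5·37 = 219.0000; (r_i+r_j)·cross = 10.5·219.0000 = 2299.5000
Σcross = 617.2500 → A = |Σcross|/2 = 308.6250 mm²
Σ(r_i+r_j)·cross = 18101.2500 → first moment M = |Σ|/6 = 3016.8750
R_c = M/A = 3016.8750/308.6250 = 9.7752 mm
θ = 252° = 4.398230 rad
V = θ·R_c·A = 4.398230·9.7752·308.6250 = 13268.909 mm³

Volume = 13268.909 mm³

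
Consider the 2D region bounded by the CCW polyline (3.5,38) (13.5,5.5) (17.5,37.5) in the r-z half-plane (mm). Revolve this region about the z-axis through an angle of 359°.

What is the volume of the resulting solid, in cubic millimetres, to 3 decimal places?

Volume = 16212.582 mm³

Profile (r,z), 3 vertices: (3.5,38) (13.5,5.5) (17.5,37.5)
edge 0: (3.5,38)→(13.5,5.5)  cross = 3.5·5.5 − 13.5·38 = -493.7500; (r_i+r_j)·cross = 17·-493.7500 = -8393.7500
edge 1: (13.5,5.5)→(17.5,37.5)  cross = 13.5·37.5 − 17.5·5.5 = 410.0000; (r_i+r_j)·cross = 31·410.0000 = 12710.0000
edge 2: (17.5,37.5)→(3.5,38)  cross = 17.5·38 − 3.5·37.5 = 533.7500; (r_i+r_j)·cross = 21·533.7500 = 11208.7500
Σcross = 450.0000 → A = |Σcross|/2 = 225.0000 mm²
Σ(r_i+r_j)·cross = 15525.0000 → first moment M = |Σ|/6 = 2587.5000
R_c = M/A = 2587.5000/225.0000 = 11.5000 mm
θ = 359° = 6.265732 rad
V = θ·R_c·A = 6.265732·11.5000·225.0000 = 16212.582 mm³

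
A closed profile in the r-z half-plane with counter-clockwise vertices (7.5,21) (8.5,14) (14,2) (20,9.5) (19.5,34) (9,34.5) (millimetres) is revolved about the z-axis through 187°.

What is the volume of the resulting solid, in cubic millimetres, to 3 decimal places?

Volume = 14579.581 mm³

Profile (r,z), 6 vertices: (7.5,21) (8.5,14) (14,2) (20,9.5) (19.5,34) (9,34.5)
edge 0: (7.5,21)→(8.5,14)  cross = 7.5·14 − 8.5·21 = -73.5000; (r_i+r_j)·cross = 16·-73.5000 = -1176.0000
edge 1: (8.5,14)→(14,2)  cross = 8.5·2 − 14·14 = -179.0000; (r_i+r_j)·cross = 22.5·-179.0000 = -4027.5000
edge 2: (14,2)→(20,9.5)  cross = 14·9.5 − 20·2 = 93.0000; (r_i+r_j)·cross = 34·93.0000 = 3162.0000
edge 3: (20,9.5)→(19.5,34)  cross = 20·34 − 19.5·9.5 = 494.7500; (r_i+r_j)·cross = 39.5·494.7500 = 19542.6250
edge 4: (19.5,34)→(9,34.5)  cross = 19.5·34.5 − 9·34 = 366.7500; (r_i+r_j)·cross = 28.5·366.7500 = 10452.3750
edge 5: (9,34.5)→(7.5,21)  cross = 9·21 − 7.5·34.5 = -69.7500; (r_i+r_j)·cross = 16.5·-69.7500 = -1150.8750
Σcross = 632.2500 → A = |Σcross|/2 = 316.1250 mm²
Σ(r_i+r_j)·cross = 26802.6250 → first moment M = |Σ|/6 = 4467.1042
R_c = M/A = 4467.1042/316.1250 = 14.1308 mm
θ = 187° = 3.263766 rad
V = θ·R_c·A = 3.263766·14.1308·316.1250 = 14579.581 mm³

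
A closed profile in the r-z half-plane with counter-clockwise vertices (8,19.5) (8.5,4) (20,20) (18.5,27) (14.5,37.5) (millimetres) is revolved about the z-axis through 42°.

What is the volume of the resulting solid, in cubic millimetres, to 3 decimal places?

Volume = 2014.542 mm³

Profile (r,z), 5 vertices: (8,19.5) (8.5,4) (20,20) (18.5,27) (14.5,37.5)
edge 0: (8,19.5)→(8.5,4)  cross = 8·4 − 8.5·19.5 = -133.7500; (r_i+r_j)·cross = 16.5·-133.7500 = -2206.8750
edge 1: (8.5,4)→(20,20)  cross = 8.5·20 − 20·4 = 90.0000; (r_i+r_j)·cross = 28.5·90.0000 = 2565.0000
edge 2: (20,20)→(18.5,27)  cross = 20·27 − 18.5·20 = 170.0000; (r_i+r_j)·cross = 38.5·170.0000 = 6545.0000
edge 3: (18.5,27)→(14.5,37.5)  cross = 18.5·37.5 − 14.5·27 = 302.2500; (r_i+r_j)·cross = 33·302.2500 = 9974.2500
edge 4: (14.5,37.5)→(8,19.5)  cross = 14.5·19.5 − 8·37.5 = -17.2500; (r_i+r_j)·cross = 22.5·-17.2500 = -388.1250
Σcross = 411.2500 → A = |Σcross|/2 = 205.6250 mm²
Σ(r_i+r_j)·cross = 16489.2500 → first moment M = |Σ|/6 = 2748.2083
R_c = M/A = 2748.2083/205.6250 = 13.3651 mm
θ = 42° = 0.733038 rad
V = θ·R_c·A = 0.733038·13.3651·205.6250 = 2014.542 mm³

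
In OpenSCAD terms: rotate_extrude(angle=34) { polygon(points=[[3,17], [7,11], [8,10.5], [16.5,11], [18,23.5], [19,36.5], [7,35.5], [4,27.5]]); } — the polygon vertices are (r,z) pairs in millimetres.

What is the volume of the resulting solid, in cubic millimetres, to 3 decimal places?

Profile (r,z), 8 vertices: (3,17) (7,11) (8,10.5) (16.5,11) (18,23.5) (19,36.5) (7,35.5) (4,27.5)
edge 0: (3,17)→(7,11)  cross = 3·11 − 7·17 = -86.0000; (r_i+r_j)·cross = 10·-86.0000 = -860.0000
edge 1: (7,11)→(8,10.5)  cross = 7·10.5 − 8·11 = -14.5000; (r_i+r_j)·cross = 15·-14.5000 = -217.5000
edge 2: (8,10.5)→(16.5,11)  cross = 8·11 − 16.5·10.5 = -85.2500; (r_i+r_j)·cross = 24.5·-85.2500 = -2088.6250
edge 3: (16.5,11)→(18,23.5)  cross = 16.5·23.5 − 18·11 = 189.7500; (r_i+r_j)·cross = 34.5·189.7500 = 6546.3750
edge 4: (18,23.5)→(19,36.5)  cross = 18·36.5 − 19·23.5 = 210.5000; (r_i+r_j)·cross = 37·210.5000 = 7788.5000
edge 5: (19,36.5)→(7,35.5)  cross = 19·35.5 − 7·36.5 = 419.0000; (r_i+r_j)·cross = 26·419.0000 = 10894.0000
edge 6: (7,35.5)→(4,27.5)  cross = 7·27.5 − 4·35.5 = 50.5000; (r_i+r_j)·cross = 11·50.5000 = 555.5000
edge 7: (4,27.5)→(3,17)  cross = 4·17 − 3·27.5 = -14.5000; (r_i+r_j)·cross = 7·-14.5000 = -101.5000
Σcross = 669.5000 → A = |Σcross|/2 = 334.7500 mm²
Σ(r_i+r_j)·cross = 22516.7500 → first moment M = |Σ|/6 = 3752.7917
R_c = M/A = 3752.7917/334.7500 = 11.2107 mm
θ = 34° = 0.593412 rad
V = θ·R_c·A = 0.593412·11.2107·334.7500 = 2226.951 mm³

Volume = 2226.951 mm³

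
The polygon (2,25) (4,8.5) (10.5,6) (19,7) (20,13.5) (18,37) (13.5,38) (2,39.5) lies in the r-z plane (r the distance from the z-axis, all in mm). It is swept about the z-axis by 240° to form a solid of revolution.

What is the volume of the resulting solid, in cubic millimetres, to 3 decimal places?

Volume = 23438.899 mm³

Profile (r,z), 8 vertices: (2,25) (4,8.5) (10.5,6) (19,7) (20,13.5) (18,37) (13.5,38) (2,39.5)
edge 0: (2,25)→(4,8.5)  cross = 2·8.5 − 4·25 = -83.0000; (r_i+r_j)·cross = 6·-83.0000 = -498.0000
edge 1: (4,8.5)→(10.5,6)  cross = 4·6 − 10.5·8.5 = -65.2500; (r_i+r_j)·cross = 14.5·-65.2500 = -946.1250
edge 2: (10.5,6)→(19,7)  cross = 10.5·7 − 19·6 = -40.5000; (r_i+r_j)·cross = 29.5·-40.5000 = -1194.7500
edge 3: (19,7)→(20,13.5)  cross = 19·13.5 − 20·7 = 116.5000; (r_i+r_j)·cross = 39·116.5000 = 4543.5000
edge 4: (20,13.5)→(18,37)  cross = 20·37 − 18·13.5 = 497.0000; (r_i+r_j)·cross = 38·497.0000 = 18886.0000
edge 5: (18,37)→(13.5,38)  cross = 18·38 − 13.5·37 = 184.5000; (r_i+r_j)·cross = 31.5·184.5000 = 5811.7500
edge 6: (13.5,38)→(2,39.5)  cross = 13.5·39.5 − 2·38 = 457.2500; (r_i+r_j)·cross = 15.5·457.2500 = 7087.3750
edge 7: (2,39.5)→(2,25)  cross = 2·25 − 2·39.5 = -29.0000; (r_i+r_j)·cross = 4·-29.0000 = -116.0000
Σcross = 1037.5000 → A = |Σcross|/2 = 518.7500 mm²
Σ(r_i+r_j)·cross = 33573.7500 → first moment M = |Σ|/6 = 5595.6250
R_c = M/A = 5595.6250/518.7500 = 10.7867 mm
θ = 240° = 4.188790 rad
V = θ·R_c·A = 4.188790·10.7867·518.7500 = 23438.899 mm³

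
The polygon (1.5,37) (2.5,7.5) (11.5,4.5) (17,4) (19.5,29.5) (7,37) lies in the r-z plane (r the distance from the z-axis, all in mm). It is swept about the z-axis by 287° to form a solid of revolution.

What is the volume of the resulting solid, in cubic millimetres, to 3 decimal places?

Profile (r,z), 6 vertices: (1.5,37) (2.5,7.5) (11.5,4.5) (17,4) (19.5,29.5) (7,37)
edge 0: (1.5,37)→(2.5,7.5)  cross = 1.5·7.5 − 2.5·37 = -81.2500; (r_i+r_j)·cross = 4·-81.2500 = -325.0000
edge 1: (2.5,7.5)→(11.5,4.5)  cross = 2.5·4.5 − 11.5·7.5 = -75.0000; (r_i+r_j)·cross = 14·-75.0000 = -1050.0000
edge 2: (11.5,4.5)→(17,4)  cross = 11.5·4 − 17·4.5 = -30.5000; (r_i+r_j)·cross = 28.5·-30.5000 = -869.2500
edge 3: (17,4)→(19.5,29.5)  cross = 17·29.5 − 19.5·4 = 423.5000; (r_i+r_j)·cross = 36.5·423.5000 = 15457.7500
edge 4: (19.5,29.5)→(7,37)  cross = 19.5·37 − 7·29.5 = 515.0000; (r_i+r_j)·cross = 26.5·515.0000 = 13647.5000
edge 5: (7,37)→(1.5,37)  cross = 7·37 − 1.5·37 = 203.5000; (r_i+r_j)·cross = 8.5·203.5000 = 1729.7500
Σcross = 955.2500 → A = |Σcross|/2 = 477.6250 mm²
Σ(r_i+r_j)·cross = 28590.7500 → first moment M = |Σ|/6 = 4765.1250
R_c = M/A = 4765.1250/477.6250 = 9.9767 mm
θ = 287° = 5.009095 rad
V = θ·R_c·A = 5.009095·9.9767·477.6250 = 23868.964 mm³

Volume = 23868.964 mm³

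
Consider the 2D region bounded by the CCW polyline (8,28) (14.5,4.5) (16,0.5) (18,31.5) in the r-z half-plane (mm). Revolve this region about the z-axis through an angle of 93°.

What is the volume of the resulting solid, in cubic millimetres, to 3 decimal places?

Profile (r,z), 4 vertices: (8,28) (14.5,4.5) (16,0.5) (18,31.5)
edge 0: (8,28)→(14.5,4.5)  cross = 8·4.5 − 14.5·28 = -370.0000; (r_i+r_j)·cross = 22.5·-370.0000 = -8325.0000
edge 1: (14.5,4.5)→(16,0.5)  cross = 14.5·0.5 − 16·4.5 = -64.7500; (r_i+r_j)·cross = 30.5·-64.7500 = -1974.8750
edge 2: (16,0.5)→(18,31.5)  cross = 16·31.5 − 18·0.5 = 495.0000; (r_i+r_j)·cross = 34·495.0000 = 16830.0000
edge 3: (18,31.5)→(8,28)  cross = 18·28 − 8·31.5 = 252.0000; (r_i+r_j)·cross = 26·252.0000 = 6552.0000
Σcross = 312.2500 → A = |Σcross|/2 = 156.1250 mm²
Σ(r_i+r_j)·cross = 13082.1250 → first moment M = |Σ|/6 = 2180.3542
R_c = M/A = 2180.3542/156.1250 = 13.9654 mm
θ = 93° = 1.623156 rad
V = θ·R_c·A = 1.623156·13.9654·156.1250 = 3539.055 mm³

Volume = 3539.055 mm³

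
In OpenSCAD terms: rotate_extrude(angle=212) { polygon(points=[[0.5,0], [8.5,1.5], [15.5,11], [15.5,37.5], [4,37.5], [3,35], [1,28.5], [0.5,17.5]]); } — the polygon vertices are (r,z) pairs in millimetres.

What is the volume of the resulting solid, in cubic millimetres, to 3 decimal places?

Profile (r,z), 8 vertices: (0.5,0) (8.5,1.5) (15.5,11) (15.5,37.5) (4,37.5) (3,35) (1,28.5) (0.5,17.5)
edge 0: (0.5,0)→(8.5,1.5)  cross = 0.5·1.5 − 8.5·0 = 0.7500; (r_i+r_j)·cross = 9·0.7500 = 6.7500
edge 1: (8.5,1.5)→(15.5,11)  cross = 8.5·11 − 15.5·1.5 = 70.2500; (r_i+r_j)·cross = 24·70.2500 = 1686.0000
edge 2: (15.5,11)→(15.5,37.5)  cross = 15.5·37.5 − 15.5·11 = 410.7500; (r_i+r_j)·cross = 31·410.7500 = 12733.2500
edge 3: (15.5,37.5)→(4,37.5)  cross = 15.5·37.5 − 4·37.5 = 431.2500; (r_i+r_j)·cross = 19.5·431.2500 = 8409.3750
edge 4: (4,37.5)→(3,35)  cross = 4·35 − 3·37.5 = 27.5000; (r_i+r_j)·cross = 7·27.5000 = 192.5000
edge 5: (3,35)→(1,28.5)  cross = 3·28.5 − 1·35 = 50.5000; (r_i+r_j)·cross = 4·50.5000 = 202.0000
edge 6: (1,28.5)→(0.5,17.5)  cross = 1·17.5 − 0.5·28.5 = 3.2500; (r_i+r_j)·cross = 1.5·3.2500 = 4.8750
edge 7: (0.5,17.5)→(0.5,0)  cross = 0.5·0 − 0.5·17.5 = -8.7500; (r_i+r_j)·cross = 1·-8.7500 = -8.7500
Σcross = 985.5000 → A = |Σcross|/2 = 492.7500 mm²
Σ(r_i+r_j)·cross = 23226.0000 → first moment M = |Σ|/6 = 3871.0000
R_c = M/A = 3871.0000/492.7500 = 7.8559 mm
θ = 212° = 3.700098 rad
V = θ·R_c·A = 3.700098·7.8559·492.7500 = 14323.079 mm³

Volume = 14323.079 mm³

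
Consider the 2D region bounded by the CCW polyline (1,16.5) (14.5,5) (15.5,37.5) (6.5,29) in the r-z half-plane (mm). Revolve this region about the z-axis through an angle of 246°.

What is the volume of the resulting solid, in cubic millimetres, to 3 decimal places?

Profile (r,z), 4 vertices: (1,16.5) (14.5,5) (15.5,37.5) (6.5,29)
edge 0: (1,16.5)→(14.5,5)  cross = 1·5 − 14.5·16.5 = -234.2500; (r_i+r_j)·cross = 15.5·-234.2500 = -3630.8750
edge 1: (14.5,5)→(15.5,37.5)  cross = 14.5·37.5 − 15.5·5 = 466.2500; (r_i+r_j)·cross = 30·466.2500 = 13987.5000
edge 2: (15.5,37.5)→(6.5,29)  cross = 15.5·29 − 6.5·37.5 = 205.7500; (r_i+r_j)·cross = 22·205.7500 = 4526.5000
edge 3: (6.5,29)→(1,16.5)  cross = 6.5·16.5 − 1·29 = 78.2500; (r_i+r_j)·cross = 7.5·78.2500 = 586.8750
Σcross = 516.0000 → A = |Σcross|/2 = 258.0000 mm²
Σ(r_i+r_j)·cross = 15470.0000 → first moment M = |Σ|/6 = 2578.3333
R_c = M/A = 2578.3333/258.0000 = 9.9935 mm
θ = 246° = 4.293510 rad
V = θ·R_c·A = 4.293510·9.9935·258.0000 = 11070.100 mm³

Volume = 11070.100 mm³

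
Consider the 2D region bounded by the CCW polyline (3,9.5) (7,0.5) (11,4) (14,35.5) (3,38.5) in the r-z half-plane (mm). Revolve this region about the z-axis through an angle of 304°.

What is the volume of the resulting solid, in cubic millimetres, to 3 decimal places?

Volume = 13218.519 mm³

Profile (r,z), 5 vertices: (3,9.5) (7,0.5) (11,4) (14,35.5) (3,38.5)
edge 0: (3,9.5)→(7,0.5)  cross = 3·0.5 − 7·9.5 = -65.0000; (r_i+r_j)·cross = 10·-65.0000 = -650.0000
edge 1: (7,0.5)→(11,4)  cross = 7·4 − 11·0.5 = 22.5000; (r_i+r_j)·cross = 18·22.5000 = 405.0000
edge 2: (11,4)→(14,35.5)  cross = 11·35.5 − 14·4 = 334.5000; (r_i+r_j)·cross = 25·334.5000 = 8362.5000
edge 3: (14,35.5)→(3,38.5)  cross = 14·38.5 − 3·35.5 = 432.5000; (r_i+r_j)·cross = 17·432.5000 = 7352.5000
edge 4: (3,38.5)→(3,9.5)  cross = 3·9.5 − 3·38.5 = -87.0000; (r_i+r_j)·cross = 6·-87.0000 = -522.0000
Σcross = 637.5000 → A = |Σcross|/2 = 318.7500 mm²
Σ(r_i+r_j)·cross = 14948.0000 → first moment M = |Σ|/6 = 2491.3333
R_c = M/A = 2491.3333/318.7500 = 7.8159 mm
θ = 304° = 5.305801 rad
V = θ·R_c·A = 5.305801·7.8159·318.7500 = 13218.519 mm³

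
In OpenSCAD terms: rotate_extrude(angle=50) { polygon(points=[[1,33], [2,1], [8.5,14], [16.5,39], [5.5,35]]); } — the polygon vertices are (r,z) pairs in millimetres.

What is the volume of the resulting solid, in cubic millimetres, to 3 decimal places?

Profile (r,z), 5 vertices: (1,33) (2,1) (8.5,14) (16.5,39) (5.5,35)
edge 0: (1,33)→(2,1)  cross = 1·1 − 2·33 = -65.0000; (r_i+r_j)·cross = 3·-65.0000 = -195.0000
edge 1: (2,1)→(8.5,14)  cross = 2·14 − 8.5·1 = 19.5000; (r_i+r_j)·cross = 10.5·19.5000 = 204.7500
edge 2: (8.5,14)→(16.5,39)  cross = 8.5·39 − 16.5·14 = 100.5000; (r_i+r_j)·cross = 25·100.5000 = 2512.5000
edge 3: (16.5,39)→(5.5,35)  cross = 16.5·35 − 5.5·39 = 363.0000; (r_i+r_j)·cross = 22·363.0000 = 7986.0000
edge 4: (5.5,35)→(1,33)  cross = 5.5·33 − 1·35 = 146.5000; (r_i+r_j)·cross = 6.5·146.5000 = 952.2500
Σcross = 564.5000 → A = |Σcross|/2 = 282.2500 mm²
Σ(r_i+r_j)·cross = 11460.5000 → first moment M = |Σ|/6 = 1910.0833
R_c = M/A = 1910.0833/282.2500 = 6.7673 mm
θ = 50° = 0.872665 rad
V = θ·R_c·A = 0.872665·6.7673·282.2500 = 1666.862 mm³

Volume = 1666.862 mm³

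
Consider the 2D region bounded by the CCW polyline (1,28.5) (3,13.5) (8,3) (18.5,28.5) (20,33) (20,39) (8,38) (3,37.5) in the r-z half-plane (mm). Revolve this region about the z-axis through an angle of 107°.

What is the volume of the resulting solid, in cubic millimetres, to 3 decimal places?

Volume = 7574.434 mm³

Profile (r,z), 8 vertices: (1,28.5) (3,13.5) (8,3) (18.5,28.5) (20,33) (20,39) (8,38) (3,37.5)
edge 0: (1,28.5)→(3,13.5)  cross = 1·13.5 − 3·28.5 = -72.0000; (r_i+r_j)·cross = 4·-72.0000 = -288.0000
edge 1: (3,13.5)→(8,3)  cross = 3·3 − 8·13.5 = -99.0000; (r_i+r_j)·cross = 11·-99.0000 = -1089.0000
edge 2: (8,3)→(18.5,28.5)  cross = 8·28.5 − 18.5·3 = 172.5000; (r_i+r_j)·cross = 26.5·172.5000 = 4571.2500
edge 3: (18.5,28.5)→(20,33)  cross = 18.5·33 − 20·28.5 = 40.5000; (r_i+r_j)·cross = 38.5·40.5000 = 1559.2500
edge 4: (20,33)→(20,39)  cross = 20·39 − 20·33 = 120.0000; (r_i+r_j)·cross = 40·120.0000 = 4800.0000
edge 5: (20,39)→(8,38)  cross = 20·38 − 8·39 = 448.0000; (r_i+r_j)·cross = 28·448.0000 = 12544.0000
edge 6: (8,38)→(3,37.5)  cross = 8·37.5 − 3·38 = 186.0000; (r_i+r_j)·cross = 11·186.0000 = 2046.0000
edge 7: (3,37.5)→(1,28.5)  cross = 3·28.5 − 1·37.5 = 48.0000; (r_i+r_j)·cross = 4·48.0000 = 192.0000
Σcross = 844.0000 → A = |Σcross|/2 = 422.0000 mm²
Σ(r_i+r_j)·cross = 24335.5000 → first moment M = |Σ|/6 = 4055.9167
R_c = M/A = 4055.9167/422.0000 = 9.6112 mm
θ = 107° = 1.867502 rad
V = θ·R_c·A = 1.867502·9.6112·422.0000 = 7574.434 mm³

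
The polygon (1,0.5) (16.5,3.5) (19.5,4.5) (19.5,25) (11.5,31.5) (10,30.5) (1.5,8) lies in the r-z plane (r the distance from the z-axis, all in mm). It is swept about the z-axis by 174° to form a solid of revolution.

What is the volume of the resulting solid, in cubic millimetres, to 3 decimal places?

Volume = 13664.283 mm³

Profile (r,z), 7 vertices: (1,0.5) (16.5,3.5) (19.5,4.5) (19.5,25) (11.5,31.5) (10,30.5) (1.5,8)
edge 0: (1,0.5)→(16.5,3.5)  cross = 1·3.5 − 16.5·0.5 = -4.7500; (r_i+r_j)·cross = 17.5·-4.7500 = -83.1250
edge 1: (16.5,3.5)→(19.5,4.5)  cross = 16.5·4.5 − 19.5·3.5 = 6.0000; (r_i+r_j)·cross = 36·6.0000 = 216.0000
edge 2: (19.5,4.5)→(19.5,25)  cross = 19.5·25 − 19.5·4.5 = 399.7500; (r_i+r_j)·cross = 39·399.7500 = 15590.2500
edge 3: (19.5,25)→(11.5,31.5)  cross = 19.5·31.5 − 11.5·25 = 326.7500; (r_i+r_j)·cross = 31·326.7500 = 10129.2500
edge 4: (11.5,31.5)→(10,30.5)  cross = 11.5·30.5 − 10·31.5 = 35.7500; (r_i+r_j)·cross = 21.5·35.7500 = 768.6250
edge 5: (10,30.5)→(1.5,8)  cross = 10·8 − 1.5·30.5 = 34.2500; (r_i+r_j)·cross = 11.5·34.2500 = 393.8750
edge 6: (1.5,8)→(1,0.5)  cross = 1.5·0.5 − 1·8 = -7.2500; (r_i+r_j)·cross = 2.5·-7.2500 = -18.1250
Σcross = 790.5000 → A = |Σcross|/2 = 395.2500 mm²
Σ(r_i+r_j)·cross = 26996.7500 → first moment M = |Σ|/6 = 4499.4583
R_c = M/A = 4499.4583/395.2500 = 11.3838 mm
θ = 174° = 3.036873 rad
V = θ·R_c·A = 3.036873·11.3838·395.2500 = 13664.283 mm³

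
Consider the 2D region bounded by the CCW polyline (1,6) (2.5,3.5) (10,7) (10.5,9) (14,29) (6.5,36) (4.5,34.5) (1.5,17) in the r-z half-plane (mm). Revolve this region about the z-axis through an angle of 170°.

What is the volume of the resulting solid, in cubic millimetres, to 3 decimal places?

Volume = 5802.333 mm³

Profile (r,z), 8 vertices: (1,6) (2.5,3.5) (10,7) (10.5,9) (14,29) (6.5,36) (4.5,34.5) (1.5,17)
edge 0: (1,6)→(2.5,3.5)  cross = 1·3.5 − 2.5·6 = -11.5000; (r_i+r_j)·cross = 3.5·-11.5000 = -40.2500
edge 1: (2.5,3.5)→(10,7)  cross = 2.5·7 − 10·3.5 = -17.5000; (r_i+r_j)·cross = 12.5·-17.5000 = -218.7500
edge 2: (10,7)→(10.5,9)  cross = 10·9 − 10.5·7 = 16.5000; (r_i+r_j)·cross = 20.5·16.5000 = 338.2500
edge 3: (10.5,9)→(14,29)  cross = 10.5·29 − 14·9 = 178.5000; (r_i+r_j)·cross = 24.5·178.5000 = 4373.2500
edge 4: (14,29)→(6.5,36)  cross = 14·36 − 6.5·29 = 315.5000; (r_i+r_j)·cross = 20.5·315.5000 = 6467.7500
edge 5: (6.5,36)→(4.5,34.5)  cross = 6.5·34.5 − 4.5·36 = 62.2500; (r_i+r_j)·cross = 11·62.2500 = 684.7500
edge 6: (4.5,34.5)→(1.5,17)  cross = 4.5·17 − 1.5·34.5 = 24.7500; (r_i+r_j)·cross = 6·24.7500 = 148.5000
edge 7: (1.5,17)→(1,6)  cross = 1.5·6 − 1·17 = -8.0000; (r_i+r_j)·cross = 2.5·-8.0000 = -20.0000
Σcross = 560.5000 → A = |Σcross|/2 = 280.2500 mm²
Σ(r_i+r_j)·cross = 11733.5000 → first moment M = |Σ|/6 = 1955.5833
R_c = M/A = 1955.5833/280.2500 = 6.9780 mm
θ = 170° = 2.967060 rad
V = θ·R_c·A = 2.967060·6.9780·280.2500 = 5802.333 mm³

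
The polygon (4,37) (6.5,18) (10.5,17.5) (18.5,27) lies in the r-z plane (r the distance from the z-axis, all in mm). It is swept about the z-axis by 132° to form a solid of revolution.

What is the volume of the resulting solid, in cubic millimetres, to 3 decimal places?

Volume = 3361.871 mm³

Profile (r,z), 4 vertices: (4,37) (6.5,18) (10.5,17.5) (18.5,27)
edge 0: (4,37)→(6.5,18)  cross = 4·18 − 6.5·37 = -168.5000; (r_i+r_j)·cross = 10.5·-168.5000 = -1769.2500
edge 1: (6.5,18)→(10.5,17.5)  cross = 6.5·17.5 − 10.5·18 = -75.2500; (r_i+r_j)·cross = 17·-75.2500 = -1279.2500
edge 2: (10.5,17.5)→(18.5,27)  cross = 10.5·27 − 18.5·17.5 = -40.2500; (r_i+r_j)·cross = 29·-40.2500 = -1167.2500
edge 3: (18.5,27)→(4,37)  cross = 18.5·37 − 4·27 = 576.5000; (r_i+r_j)·cross = 22.5·576.5000 = 12971.2500
Σcross = 292.5000 → A = |Σcross|/2 = 146.2500 mm²
Σ(r_i+r_j)·cross = 8755.5000 → first moment M = |Σ|/6 = 1459.2500
R_c = M/A = 1459.2500/146.2500 = 9.9778 mm
θ = 132° = 2.303835 rad
V = θ·R_c·A = 2.303835·9.9778·146.2500 = 3361.871 mm³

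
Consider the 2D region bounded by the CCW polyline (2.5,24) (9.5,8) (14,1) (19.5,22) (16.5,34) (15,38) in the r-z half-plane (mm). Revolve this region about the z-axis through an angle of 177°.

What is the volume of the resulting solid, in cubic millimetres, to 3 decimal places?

Volume = 12296.691 mm³

Profile (r,z), 6 vertices: (2.5,24) (9.5,8) (14,1) (19.5,22) (16.5,34) (15,38)
edge 0: (2.5,24)→(9.5,8)  cross = 2.5·8 − 9.5·24 = -208.0000; (r_i+r_j)·cross = 12·-208.0000 = -2496.0000
edge 1: (9.5,8)→(14,1)  cross = 9.5·1 − 14·8 = -102.5000; (r_i+r_j)·cross = 23.5·-102.5000 = -2408.7500
edge 2: (14,1)→(19.5,22)  cross = 14·22 − 19.5·1 = 288.5000; (r_i+r_j)·cross = 33.5·288.5000 = 9664.7500
edge 3: (19.5,22)→(16.5,34)  cross = 19.5·34 − 16.5·22 = 300.0000; (r_i+r_j)·cross = 36·300.0000 = 10800.0000
edge 4: (16.5,34)→(15,38)  cross = 16.5·38 − 15·34 = 117.0000; (r_i+r_j)·cross = 31.5·117.0000 = 3685.5000
edge 5: (15,38)→(2.5,24)  cross = 15·24 − 2.5·38 = 265.0000; (r_i+r_j)·cross = 17.5·265.0000 = 4637.5000
Σcross = 660.0000 → A = |Σcross|/2 = 330.0000 mm²
Σ(r_i+r_j)·cross = 23883.0000 → first moment M = |Σ|/6 = 3980.5000
R_c = M/A = 3980.5000/330.0000 = 12.0621 mm
θ = 177° = 3.089233 rad
V = θ·R_c·A = 3.089233·12.0621·330.0000 = 12296.691 mm³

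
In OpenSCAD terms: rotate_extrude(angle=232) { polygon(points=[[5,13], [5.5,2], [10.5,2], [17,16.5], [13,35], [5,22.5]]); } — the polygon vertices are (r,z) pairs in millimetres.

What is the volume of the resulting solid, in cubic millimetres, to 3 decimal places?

Profile (r,z), 6 vertices: (5,13) (5.5,2) (10.5,2) (17,16.5) (13,35) (5,22.5)
edge 0: (5,13)→(5.5,2)  cross = 5·2 − 5.5·13 = -61.5000; (r_i+r_j)·cross = 10.5·-61.5000 = -645.7500
edge 1: (5.5,2)→(10.5,2)  cross = 5.5·2 − 10.5·2 = -10.0000; (r_i+r_j)·cross = 16·-10.0000 = -160.0000
edge 2: (10.5,2)→(17,16.5)  cross = 10.5·16.5 − 17·2 = 139.2500; (r_i+r_j)·cross = 27.5·139.2500 = 3829.3750
edge 3: (17,16.5)→(13,35)  cross = 17·35 − 13·16.5 = 380.5000; (r_i+r_j)·cross = 30·380.5000 = 11415.0000
edge 4: (13,35)→(5,22.5)  cross = 13·22.5 − 5·35 = 117.5000; (r_i+r_j)·cross = 18·117.5000 = 2115.0000
edge 5: (5,22.5)→(5,13)  cross = 5·13 − 5·22.5 = -47.5000; (r_i+r_j)·cross = 10·-47.5000 = -475.0000
Σcross = 518.2500 → A = |Σcross|/2 = 259.1250 mm²
Σ(r_i+r_j)·cross = 16078.6250 → first moment M = |Σ|/6 = 2679.7708
R_c = M/A = 2679.7708/259.1250 = 10.3416 mm
θ = 232° = 4.049164 rad
V = θ·R_c·A = 4.049164·10.3416·259.1250 = 10850.831 mm³

Volume = 10850.831 mm³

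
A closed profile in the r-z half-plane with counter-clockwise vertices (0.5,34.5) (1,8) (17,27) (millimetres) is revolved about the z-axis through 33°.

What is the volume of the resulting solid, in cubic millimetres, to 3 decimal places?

Volume = 769.841 mm³

Profile (r,z), 3 vertices: (0.5,34.5) (1,8) (17,27)
edge 0: (0.5,34.5)→(1,8)  cross = 0.5·8 − 1·34.5 = -30.5000; (r_i+r_j)·cross = 1.5·-30.5000 = -45.7500
edge 1: (1,8)→(17,27)  cross = 1·27 − 17·8 = -109.0000; (r_i+r_j)·cross = 18·-109.0000 = -1962.0000
edge 2: (17,27)→(0.5,34.5)  cross = 17·34.5 − 0.5·27 = 573.0000; (r_i+r_j)·cross = 17.5·573.0000 = 10027.5000
Σcross = 433.5000 → A = |Σcross|/2 = 216.7500 mm²
Σ(r_i+r_j)·cross = 8019.7500 → first moment M = |Σ|/6 = 1336.6250
R_c = M/A = 1336.6250/216.7500 = 6.1667 mm
θ = 33° = 0.575959 rad
V = θ·R_c·A = 0.575959·6.1667·216.7500 = 769.841 mm³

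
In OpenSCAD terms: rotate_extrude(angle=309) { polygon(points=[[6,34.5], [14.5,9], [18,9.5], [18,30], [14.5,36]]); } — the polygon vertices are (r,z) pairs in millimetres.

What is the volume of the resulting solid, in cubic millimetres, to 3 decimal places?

Volume = 14469.038 mm³

Profile (r,z), 5 vertices: (6,34.5) (14.5,9) (18,9.5) (18,30) (14.5,36)
edge 0: (6,34.5)→(14.5,9)  cross = 6·9 − 14.5·34.5 = -446.2500; (r_i+r_j)·cross = 20.5·-446.2500 = -9148.1250
edge 1: (14.5,9)→(18,9.5)  cross = 14.5·9.5 − 18·9 = -24.2500; (r_i+r_j)·cross = 32.5·-24.2500 = -788.1250
edge 2: (18,9.5)→(18,30)  cross = 18·30 − 18·9.5 = 369.0000; (r_i+r_j)·cross = 36·369.0000 = 13284.0000
edge 3: (18,30)→(14.5,36)  cross = 18·36 − 14.5·30 = 213.0000; (r_i+r_j)·cross = 32.5·213.0000 = 6922.5000
edge 4: (14.5,36)→(6,34.5)  cross = 14.5·34.5 − 6·36 = 284.2500; (r_i+r_j)·cross = 20.5·284.2500 = 5827.1250
Σcross = 395.7500 → A = |Σcross|/2 = 197.8750 mm²
Σ(r_i+r_j)·cross = 16097.3750 → first moment M = |Σ|/6 = 2682.8958
R_c = M/A = 2682.8958/197.8750 = 13.5585 mm
θ = 309° = 5.393067 rad
V = θ·R_c·A = 5.393067·13.5585·197.8750 = 14469.038 mm³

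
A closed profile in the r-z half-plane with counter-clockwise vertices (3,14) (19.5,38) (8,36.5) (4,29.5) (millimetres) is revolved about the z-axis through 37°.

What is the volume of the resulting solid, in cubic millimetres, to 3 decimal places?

Profile (r,z), 4 vertices: (3,14) (19.5,38) (8,36.5) (4,29.5)
edge 0: (3,14)→(19.5,38)  cross = 3·38 − 19.5·14 = -159.0000; (r_i+r_j)·cross = 22.5·-159.0000 = -3577.5000
edge 1: (19.5,38)→(8,36.5)  cross = 19.5·36.5 − 8·38 = 407.7500; (r_i+r_j)·cross = 27.5·407.7500 = 11213.1250
edge 2: (8,36.5)→(4,29.5)  cross = 8·29.5 − 4·36.5 = 90.0000; (r_i+r_j)·cross = 12·90.0000 = 1080.0000
edge 3: (4,29.5)→(3,14)  cross = 4·14 − 3·29.5 = -32.5000; (r_i+r_j)·cross = 7·-32.5000 = -227.5000
Σcross = 306.2500 → A = |Σcross|/2 = 153.1250 mm²
Σ(r_i+r_j)·cross = 8488.1250 → first moment M = |Σ|/6 = 1414.6875
R_c = M/A = 1414.6875/153.1250 = 9.2388 mm
θ = 37° = 0.645772 rad
V = θ·R_c·A = 0.645772·9.2388·153.1250 = 913.565 mm³

Volume = 913.565 mm³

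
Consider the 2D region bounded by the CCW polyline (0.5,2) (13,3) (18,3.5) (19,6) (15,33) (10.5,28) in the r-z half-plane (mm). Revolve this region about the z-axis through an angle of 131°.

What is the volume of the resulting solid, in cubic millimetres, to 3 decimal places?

Volume = 8059.685 mm³

Profile (r,z), 6 vertices: (0.5,2) (13,3) (18,3.5) (19,6) (15,33) (10.5,28)
edge 0: (0.5,2)→(13,3)  cross = 0.5·3 − 13·2 = -24.5000; (r_i+r_j)·cross = 13.5·-24.5000 = -330.7500
edge 1: (13,3)→(18,3.5)  cross = 13·3.5 − 18·3 = -8.5000; (r_i+r_j)·cross = 31·-8.5000 = -263.5000
edge 2: (18,3.5)→(19,6)  cross = 18·6 − 19·3.5 = 41.5000; (r_i+r_j)·cross = 37·41.5000 = 1535.5000
edge 3: (19,6)→(15,33)  cross = 19·33 − 15·6 = 537.0000; (r_i+r_j)·cross = 34·537.0000 = 18258.0000
edge 4: (15,33)→(10.5,28)  cross = 15·28 − 10.5·33 = 73.5000; (r_i+r_j)·cross = 25.5·73.5000 = 1874.2500
edge 5: (10.5,28)→(0.5,2)  cross = 10.5·2 − 0.5·28 = 7.0000; (r_i+r_j)·cross = 11·7.0000 = 77.0000
Σcross = 626.0000 → A = |Σcross|/2 = 313.0000 mm²
Σ(r_i+r_j)·cross = 21150.5000 → first moment M = |Σ|/6 = 3525.0833
R_c = M/A = 3525.0833/313.0000 = 11.2622 mm
θ = 131° = 2.286381 rad
V = θ·R_c·A = 2.286381·11.2622·313.0000 = 8059.685 mm³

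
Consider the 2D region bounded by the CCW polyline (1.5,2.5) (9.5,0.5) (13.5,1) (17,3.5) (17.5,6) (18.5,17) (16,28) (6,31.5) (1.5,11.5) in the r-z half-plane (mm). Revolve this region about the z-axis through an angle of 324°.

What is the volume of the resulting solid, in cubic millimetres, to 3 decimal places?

Volume = 23424.697 mm³

Profile (r,z), 9 vertices: (1.5,2.5) (9.5,0.5) (13.5,1) (17,3.5) (17.5,6) (18.5,17) (16,28) (6,31.5) (1.5,11.5)
edge 0: (1.5,2.5)→(9.5,0.5)  cross = 1.5·0.5 − 9.5·2.5 = -23.0000; (r_i+r_j)·cross = 11·-23.0000 = -253.0000
edge 1: (9.5,0.5)→(13.5,1)  cross = 9.5·1 − 13.5·0.5 = 2.7500; (r_i+r_j)·cross = 23·2.7500 = 63.2500
edge 2: (13.5,1)→(17,3.5)  cross = 13.5·3.5 − 17·1 = 30.2500; (r_i+r_j)·cross = 30.5·30.2500 = 922.6250
edge 3: (17,3.5)→(17.5,6)  cross = 17·6 − 17.5·3.5 = 40.7500; (r_i+r_j)·cross = 34.5·40.7500 = 1405.8750
edge 4: (17.5,6)→(18.5,17)  cross = 17.5·17 − 18.5·6 = 186.5000; (r_i+r_j)·cross = 36·186.5000 = 6714.0000
edge 5: (18.5,17)→(16,28)  cross = 18.5·28 − 16·17 = 246.0000; (r_i+r_j)·cross = 34.5·246.0000 = 8487.0000
edge 6: (16,28)→(6,31.5)  cross = 16·31.5 − 6·28 = 336.0000; (r_i+r_j)·cross = 22·336.0000 = 7392.0000
edge 7: (6,31.5)→(1.5,11.5)  cross = 6·11.5 − 1.5·31.5 = 21.7500; (r_i+r_j)·cross = 7.5·21.7500 = 163.1250
edge 8: (1.5,11.5)→(1.5,2.5)  cross = 1.5·2.5 − 1.5·11.5 = -13.5000; (r_i+r_j)·cross = 3·-13.5000 = -40.5000
Σcross = 827.5000 → A = |Σcross|/2 = 413.7500 mm²
Σ(r_i+r_j)·cross = 24854.3750 → first moment M = |Σ|/6 = 4142.3958
R_c = M/A = 4142.3958/413.7500 = 10.0118 mm
θ = 324° = 5.654867 rad
V = θ·R_c·A = 5.654867·10.0118·413.7500 = 23424.697 mm³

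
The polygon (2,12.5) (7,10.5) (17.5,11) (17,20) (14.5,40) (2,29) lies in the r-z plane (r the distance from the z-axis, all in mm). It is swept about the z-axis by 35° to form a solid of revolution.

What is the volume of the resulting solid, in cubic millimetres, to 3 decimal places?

Volume = 2054.633 mm³

Profile (r,z), 6 vertices: (2,12.5) (7,10.5) (17.5,11) (17,20) (14.5,40) (2,29)
edge 0: (2,12.5)→(7,10.5)  cross = 2·10.5 − 7·12.5 = -66.5000; (r_i+r_j)·cross = 9·-66.5000 = -598.5000
edge 1: (7,10.5)→(17.5,11)  cross = 7·11 − 17.5·10.5 = -106.7500; (r_i+r_j)·cross = 24.5·-106.7500 = -2615.3750
edge 2: (17.5,11)→(17,20)  cross = 17.5·20 − 17·11 = 163.0000; (r_i+r_j)·cross = 34.5·163.0000 = 5623.5000
edge 3: (17,20)→(14.5,40)  cross = 17·40 − 14.5·20 = 390.0000; (r_i+r_j)·cross = 31.5·390.0000 = 12285.0000
edge 4: (14.5,40)→(2,29)  cross = 14.5·29 − 2·40 = 340.5000; (r_i+r_j)·cross = 16.5·340.5000 = 5618.2500
edge 5: (2,29)→(2,12.5)  cross = 2·12.5 − 2·29 = -33.0000; (r_i+r_j)·cross = 4·-33.0000 = -132.0000
Σcross = 687.2500 → A = |Σcross|/2 = 343.6250 mm²
Σ(r_i+r_j)·cross = 20180.8750 → first moment M = |Σ|/6 = 3363.4792
R_c = M/A = 3363.4792/343.6250 = 9.7882 mm
θ = 35° = 0.610865 rad
V = θ·R_c·A = 0.610865·9.7882·343.6250 = 2054.633 mm³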